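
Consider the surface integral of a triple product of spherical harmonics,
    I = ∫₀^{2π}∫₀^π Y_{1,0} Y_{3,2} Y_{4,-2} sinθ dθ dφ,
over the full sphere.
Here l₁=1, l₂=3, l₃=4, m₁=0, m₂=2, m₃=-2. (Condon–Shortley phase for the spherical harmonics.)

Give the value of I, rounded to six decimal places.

Rules hold: Σm=0, L=8 even, 2≤4≤4.
N = 3·7·9 = 189
Δ = 0!·2!·6!/9! = 1/252
Racah Σ t=0..0: t=0:+1/36 = 1/36
⇒ 3j(1 3 4; 0 0 0)² = 4/63, sgn +1
Racah Σ t=0..0: t=0:+1/120 = 1/120
⇒ 3j(1 3 4; 0 2 -2)² = 1/21, sgn +1
4πI² = N·(3j₀)²·(3jₘ)² = 4/7
I = +1·√(0.571429/4π) = 0.21324362

0.213244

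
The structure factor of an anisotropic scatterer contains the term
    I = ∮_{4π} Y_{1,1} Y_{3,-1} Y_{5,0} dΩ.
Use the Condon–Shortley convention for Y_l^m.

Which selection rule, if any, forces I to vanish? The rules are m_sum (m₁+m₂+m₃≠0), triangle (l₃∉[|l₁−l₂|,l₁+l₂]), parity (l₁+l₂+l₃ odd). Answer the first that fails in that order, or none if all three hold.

triangle

azimuthal sum: 1 − 1 + 0 = 0  ✓
2 ≤ 5 ≤ 4 (triangle on l)  ✗
L = 1 + 3 + 5 = 9 (odd)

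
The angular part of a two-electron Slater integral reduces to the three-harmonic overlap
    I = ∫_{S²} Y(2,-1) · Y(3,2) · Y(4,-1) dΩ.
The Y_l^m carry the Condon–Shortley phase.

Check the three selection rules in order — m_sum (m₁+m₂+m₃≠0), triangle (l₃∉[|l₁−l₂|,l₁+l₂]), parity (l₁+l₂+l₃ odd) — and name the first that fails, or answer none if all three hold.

Σmᵢ = 0  ✓
l₃∈[|l₁−l₂|,l₁+l₂]=[1,5], have l₃=4  ✓
Σlᵢ = 9 ⇒ odd  ✗

parity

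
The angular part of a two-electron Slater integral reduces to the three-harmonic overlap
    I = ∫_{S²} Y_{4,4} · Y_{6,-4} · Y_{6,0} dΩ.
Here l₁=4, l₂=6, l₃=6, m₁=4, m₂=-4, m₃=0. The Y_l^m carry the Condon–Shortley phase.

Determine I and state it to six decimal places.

Rules hold: Σm=0, L=16 even, 2≤6≤10.
N = 9·13·13 = 1521
Δ = 4!·4!·8!/17! = 1/15315300
Racah Σ t=0..4: t=0:+1/829440 t=1:−1/25920 t=2:+1/9216 t=3:−1/25920 t=4:+1/829440 = 7/207360
⇒ 3j(4 6 6; 0 0 0)² = 28/2431, sgn +1
Racah Σ t=0..0: t=0:+1/829440 = 1/829440
⇒ 3j(4 6 6; 4 -4 0)² = 35/2431, sgn +1
4πI² = N·(3j₀)²·(3jₘ)² = 8820/34969
I = +1·√(0.252223/4π) = 0.14167322

0.141673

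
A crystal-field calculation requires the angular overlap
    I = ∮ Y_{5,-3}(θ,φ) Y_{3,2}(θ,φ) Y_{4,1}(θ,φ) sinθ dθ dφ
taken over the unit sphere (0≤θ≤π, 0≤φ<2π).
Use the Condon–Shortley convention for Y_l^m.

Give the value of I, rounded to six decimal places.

-0.035836

Checks pass: Σm=0; 12 even; l₃=4∈[2,8].
(2·5+1)(2·3+1)(2·4+1) = 693
Δ: 4! 6! 2! / 13! → 1/180180
sum: t=1:−1/576 t=2:+1/144 t=3:−1/576 = 1/288
3j²(5 3 4; 0 0 0) = Δ·Π!·Σ² = 20/1001  (sign +1)
sum: t=3:−1/1440 t=4:+1/1152 = 1/5760
3j²(5 3 4; -3 2 1) = Δ·Π!·Σ² = 1/858  (sign -1)
combine: 4πI² = 693·20/1001·1/858 = 30/1859
take √, sign -1: I = -0.03583571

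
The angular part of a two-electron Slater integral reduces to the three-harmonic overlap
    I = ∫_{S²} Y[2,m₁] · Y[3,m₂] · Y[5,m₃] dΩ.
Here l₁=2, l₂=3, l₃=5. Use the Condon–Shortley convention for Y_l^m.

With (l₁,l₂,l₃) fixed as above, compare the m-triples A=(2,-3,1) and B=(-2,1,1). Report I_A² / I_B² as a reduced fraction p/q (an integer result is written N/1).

1/15

Shared (l₁,l₂,l₃)=(2,3,5): N and (l;000)² cancel in I_A²/I_B².
A: Δ = 0!·4!·6!/11! = 1/2310; Racah Σ t=0..0: t=0:+1/17280 = 1/17280; ⇒ 3j(2 3 5; 2 -3 1)² = 1/2310, sgn +1
B: Δ = 0!·4!·6!/11! = 1/2310; Racah Σ t=0..0: t=0:+1/1152 = 1/1152; ⇒ 3j(2 3 5; -2 1 1)² = 1/154, sgn +1
I_A²/I_B² = (1/2310)/(1/154) = 1/15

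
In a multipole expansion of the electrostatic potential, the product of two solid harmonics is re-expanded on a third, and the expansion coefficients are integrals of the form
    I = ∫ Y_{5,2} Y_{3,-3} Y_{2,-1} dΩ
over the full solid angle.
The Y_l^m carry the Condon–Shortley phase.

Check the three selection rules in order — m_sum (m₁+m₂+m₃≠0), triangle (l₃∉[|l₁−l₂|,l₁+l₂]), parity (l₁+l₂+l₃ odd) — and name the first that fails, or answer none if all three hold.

azimuthal sum: 2 − 3 − 1 = -2  ✗
2 ≤ 2 ≤ 8 (triangle on l)
L = 5 + 3 + 2 = 10 (even)

m_sum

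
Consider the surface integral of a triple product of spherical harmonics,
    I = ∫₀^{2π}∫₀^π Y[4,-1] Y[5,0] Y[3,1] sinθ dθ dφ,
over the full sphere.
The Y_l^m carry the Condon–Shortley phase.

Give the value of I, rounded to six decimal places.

Checks pass: Σm=0; 12 even; l₃=3∈[1,9].
(2·4+1)(2·5+1)(2·3+1) = 693
Δ: 6! 2! 4! / 13! → 1/180180
sum: t=2:+1/576 t=3:−1/144 t=4:+1/576 = -1/288
3j²(4 5 3; 0 0 0) = Δ·Π!·Σ² = 20/1001  (sign +1)
sum: t=3:−1/288 t=4:+1/288 t=5:−1/5760 = -1/5760
3j²(4 5 3; -1 0 1) = Δ·Π!·Σ² = 1/12012  (sign -1)
combine: 4πI² = 693·20/1001·1/12012 = 15/13013
take √, sign -1: I = -0.00957750

-0.009577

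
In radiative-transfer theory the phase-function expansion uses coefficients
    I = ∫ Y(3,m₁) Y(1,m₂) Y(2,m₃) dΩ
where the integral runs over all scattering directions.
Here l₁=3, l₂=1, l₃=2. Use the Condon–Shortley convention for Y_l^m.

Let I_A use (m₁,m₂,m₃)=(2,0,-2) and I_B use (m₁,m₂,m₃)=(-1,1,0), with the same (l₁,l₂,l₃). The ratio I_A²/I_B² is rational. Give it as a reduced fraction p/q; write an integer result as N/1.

Shared (l₁,l₂,l₃)=(3,1,2): N and (l;000)² cancel in I_A²/I_B².
A: Δ = 2!·4!·0!/7! = 1/105; Racah Σ t=1..1: t=1:−1/24 = -1/24; ⇒ 3j(3 1 2; 2 0 -2)² = 1/21, sgn -1
B: Δ = 2!·4!·0!/7! = 1/105; Racah Σ t=2..2: t=2:+1/8 = 1/8; ⇒ 3j(3 1 2; -1 1 0)² = 2/35, sgn +1
I_A²/I_B² = (1/21)/(2/35) = 5/6

5/6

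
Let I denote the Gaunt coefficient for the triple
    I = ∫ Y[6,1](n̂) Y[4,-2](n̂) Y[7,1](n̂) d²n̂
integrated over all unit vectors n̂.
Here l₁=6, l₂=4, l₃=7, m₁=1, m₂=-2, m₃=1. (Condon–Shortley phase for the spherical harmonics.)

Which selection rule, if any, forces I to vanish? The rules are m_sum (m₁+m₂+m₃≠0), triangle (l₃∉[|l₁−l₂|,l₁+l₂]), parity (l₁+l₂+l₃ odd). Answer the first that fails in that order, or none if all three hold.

parity

m₁+m₂+m₃ = 1 − 2 + 1 = 0  ✓
triangle: |6−4|=2 ≤ l₃=7 ≤ 6+4=10  ✓
parity: l₁+l₂+l₃ = 17 is odd  ✗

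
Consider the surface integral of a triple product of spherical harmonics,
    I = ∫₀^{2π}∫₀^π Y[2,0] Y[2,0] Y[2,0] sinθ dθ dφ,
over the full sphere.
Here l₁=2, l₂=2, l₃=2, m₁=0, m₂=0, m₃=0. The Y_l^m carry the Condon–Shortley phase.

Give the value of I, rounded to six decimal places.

m-sum 0 ✓  L=6 even ✓  0≤2≤4 ✓
Π(2lᵢ+1) = 5×5×5 = 125
triangle coeff Δ(2,2,2) = 1/630
Σ_t [0,2]: t=0:+1/8 t=1:−1/1 t=2:+1/8 = -3/4
(3j)²=2/35 [(2 2 2; 0 0 0)], sign=-1
(m-triple is (0,0,0) — same symbol as above.)
⇒ 4πI² = 20/49
I = (+1)√(20/49/(4π)) = 0.18022375

0.180224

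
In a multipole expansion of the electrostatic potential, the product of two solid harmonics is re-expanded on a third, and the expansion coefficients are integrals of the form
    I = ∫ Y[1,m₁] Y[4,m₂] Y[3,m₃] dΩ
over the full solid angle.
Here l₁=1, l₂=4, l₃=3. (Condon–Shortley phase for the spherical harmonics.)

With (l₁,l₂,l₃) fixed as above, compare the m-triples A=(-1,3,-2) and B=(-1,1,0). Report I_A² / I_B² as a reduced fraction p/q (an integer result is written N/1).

21/10

Same 1,4,3: normalisation and zero-m 3j drop out of the ratio.
A: Δ: 2! 0! 6! / 9! → 1/252; sum: t=2:+1/240 = 1/240; 3j²(1 4 3; -1 3 -2) = Δ·Π!·Σ² = 1/12  (sign -1)
B: Δ: 2! 0! 6! / 9! → 1/252; sum: t=2:+1/72 = 1/72; 3j²(1 4 3; -1 1 0) = Δ·Π!·Σ² = 5/126  (sign -1)
I_A²/I_B² = (1/12)/(5/126) = 21/10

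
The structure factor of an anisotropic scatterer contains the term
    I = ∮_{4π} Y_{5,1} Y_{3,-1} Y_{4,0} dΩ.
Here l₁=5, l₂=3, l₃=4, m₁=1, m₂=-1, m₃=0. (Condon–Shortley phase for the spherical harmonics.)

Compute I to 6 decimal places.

Checks pass: Σm=0; 12 even; l₃=4∈[2,8].
(2·5+1)(2·3+1)(2·4+1) = 693
Δ: 4! 6! 2! / 13! → 1/180180
sum: t=1:−1/576 t=2:+1/144 t=3:−1/576 = 1/288
3j²(5 3 4; 0 0 0) = Δ·Π!·Σ² = 20/1001  (sign +1)
sum: t=0:+1/2304 t=1:−1/216 t=2:+1/384 = -11/6912
3j²(5 3 4; 1 -1 0) = Δ·Π!·Σ² = 11/1638  (sign -1)
combine: 4πI² = 693·20/1001·11/1638 = 110/1183
take √, sign -1: I = -0.08601992

-0.086020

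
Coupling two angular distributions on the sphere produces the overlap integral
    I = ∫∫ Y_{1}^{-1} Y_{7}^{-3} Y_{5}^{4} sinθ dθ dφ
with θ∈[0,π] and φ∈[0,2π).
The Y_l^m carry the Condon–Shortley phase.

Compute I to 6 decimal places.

l₃=5 ∉ [6,8] — triangle fails ⇒ I = 0

0.000000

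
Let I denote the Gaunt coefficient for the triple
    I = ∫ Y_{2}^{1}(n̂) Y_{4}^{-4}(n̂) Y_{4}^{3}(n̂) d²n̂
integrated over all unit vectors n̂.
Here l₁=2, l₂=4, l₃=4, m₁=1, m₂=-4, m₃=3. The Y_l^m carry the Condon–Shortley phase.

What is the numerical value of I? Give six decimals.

0.198645

Rules hold: Σm=0, L=10 even, 2≤4≤6.
N = 5·9·9 = 405
Δ = 2!·2!·6!/11! = 1/13860
Racah Σ t=0..2: t=0:+1/192 t=1:−1/36 t=2:+1/192 = -5/288
⇒ 3j(2 4 4; 0 0 0)² = 20/693, sgn -1
Racah Σ t=0..0: t=0:+1/1440 = 1/1440
⇒ 3j(2 4 4; 1 -4 3)² = 7/165, sgn -1
4πI² = N·(3j₀)²·(3jₘ)² = 60/121
I = +1·√(0.495868/4π) = 0.19864517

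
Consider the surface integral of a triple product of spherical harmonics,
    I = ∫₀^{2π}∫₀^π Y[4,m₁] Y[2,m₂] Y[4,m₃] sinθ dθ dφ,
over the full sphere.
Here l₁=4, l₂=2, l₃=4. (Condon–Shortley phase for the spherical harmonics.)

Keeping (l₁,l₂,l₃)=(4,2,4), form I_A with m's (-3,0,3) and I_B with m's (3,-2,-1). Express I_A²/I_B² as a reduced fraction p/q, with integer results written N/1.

Same 4,2,4: normalisation and zero-m 3j drop out of the ratio.
A: Δ: 2! 6! 2! / 11! → 1/13860; sum: t=1:−1/720 t=2:+1/480 = 1/1440; 3j²(4 2 4; -3 0 3) = Δ·Π!·Σ² = 7/1980  (sign -1)
B: Δ: 2! 6! 2! / 11! → 1/13860; sum: t=0:+1/480 = 1/480; 3j²(4 2 4; 3 -2 -1) = Δ·Π!·Σ² = 3/110  (sign -1)
I_A²/I_B² = (7/1980)/(3/110) = 7/54

7/54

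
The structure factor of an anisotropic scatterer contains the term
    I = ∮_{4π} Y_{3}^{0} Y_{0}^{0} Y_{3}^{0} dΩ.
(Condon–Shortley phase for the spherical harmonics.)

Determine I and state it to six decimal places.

m-sum 0 ✓  L=6 even ✓  3≤3≤3 ✓
Π(2lᵢ+1) = 7×1×7 = 49
triangle coeff Δ(3,0,3) = 1/7
Σ_t [0,0]: t=0:+1/36 = 1/36
(3j)²=1/7 [(3 0 3; 0 0 0)], sign=-1
(m-triple is (0,0,0) — same symbol as above.)
⇒ 4πI² = 1/1
I = (+1)√(1/1/(4π)) = 0.28209479

0.282095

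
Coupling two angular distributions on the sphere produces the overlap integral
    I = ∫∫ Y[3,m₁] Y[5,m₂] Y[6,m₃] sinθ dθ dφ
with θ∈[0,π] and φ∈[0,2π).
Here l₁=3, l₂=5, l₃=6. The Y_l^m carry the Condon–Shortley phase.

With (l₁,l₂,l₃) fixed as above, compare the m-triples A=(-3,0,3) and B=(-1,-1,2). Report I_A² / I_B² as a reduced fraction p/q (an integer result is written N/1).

2/1

l's match ⇒ only the (l;m) 3-j factors differ between A and B.
A: triangle coeff Δ(3,5,6) = 1/675675; Σ_t [2,2]: t=2:+1/34560 = 1/34560; (3j)²=4/143 [(3 5 6; -3 0 3)], sign=-1
B: triangle coeff Δ(3,5,6) = 1/675675; Σ_t [0,2]: t=0:+1/27648 t=1:−1/4320 t=2:+1/11520 = -1/9216; (3j)²=2/143 [(3 5 6; -1 -1 2)], sign=-1
I_A²/I_B² = (4/143)/(2/143) = 2/1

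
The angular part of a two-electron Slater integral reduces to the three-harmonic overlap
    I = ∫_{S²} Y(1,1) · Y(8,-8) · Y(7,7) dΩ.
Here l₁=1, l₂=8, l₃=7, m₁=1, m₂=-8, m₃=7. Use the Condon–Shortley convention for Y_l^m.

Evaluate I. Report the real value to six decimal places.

m-sum 0 ✓  L=16 even ✓  7≤7≤9 ✓
Π(2lᵢ+1) = 3×17×15 = 765
triangle coeff Δ(1,8,7) = 1/2040
Σ_t [1,1]: t=1:−1/25401600 = -1/25401600
(3j)²=8/255 [(1 8 7; 0 0 0)], sign=+1
Σ_t [0,0]: t=0:+1/174356582400 = 1/174356582400
(3j)²=1/17 [(1 8 7; 1 -8 7)], sign=+1
⇒ 4πI² = 24/17
I = (+1)√(24/17/(4π)) = 0.33517856

0.335179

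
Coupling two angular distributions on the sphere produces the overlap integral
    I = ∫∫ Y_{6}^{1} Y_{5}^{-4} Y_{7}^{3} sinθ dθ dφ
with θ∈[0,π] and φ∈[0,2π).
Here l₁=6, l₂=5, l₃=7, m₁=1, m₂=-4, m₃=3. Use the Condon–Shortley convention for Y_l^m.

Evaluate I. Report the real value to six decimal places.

-0.033132

Checks pass: Σm=0; 18 even; l₃=7∈[1,11].
(2·6+1)(2·5+1)(2·7+1) = 2145
Δ: 4! 8! 6! / 19! → 1/174594420
sum: t=0:+1/4147200 t=1:−1/207360 t=2:+1/82944 t=3:−1/207360 t=4:+1/4147200 = 1/345600
3j²(6 5 7; 0 0 0) = Δ·Π!·Σ² = 420/46189  (sign -1)
sum: t=0:+1/2073600 t=1:−1/2488320 = 1/12441600
3j²(6 5 7; 1 -4 3) = Δ·Π!·Σ² = 98/138567  (sign +1)
combine: 4πI² = 2145·420/46189·98/138567 = 205800/14919047
take √, sign -1: I = -0.03313197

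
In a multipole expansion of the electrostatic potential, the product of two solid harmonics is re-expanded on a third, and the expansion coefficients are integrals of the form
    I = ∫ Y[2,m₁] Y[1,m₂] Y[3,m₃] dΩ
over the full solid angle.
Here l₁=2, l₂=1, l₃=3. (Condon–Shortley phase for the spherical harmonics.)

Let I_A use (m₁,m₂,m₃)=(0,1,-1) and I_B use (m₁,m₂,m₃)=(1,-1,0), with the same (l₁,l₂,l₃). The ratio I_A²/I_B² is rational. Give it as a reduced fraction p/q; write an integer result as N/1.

2/1

l's match ⇒ only the (l;m) 3-j factors differ between A and B.
A: triangle coeff Δ(2,1,3) = 1/105; Σ_t [0,0]: t=0:+1/8 = 1/8; (3j)²=2/35 [(2 1 3; 0 1 -1)], sign=+1
B: triangle coeff Δ(2,1,3) = 1/105; Σ_t [0,0]: t=0:+1/12 = 1/12; (3j)²=1/35 [(2 1 3; 1 -1 0)], sign=-1
I_A²/I_B² = (2/35)/(1/35) = 2/1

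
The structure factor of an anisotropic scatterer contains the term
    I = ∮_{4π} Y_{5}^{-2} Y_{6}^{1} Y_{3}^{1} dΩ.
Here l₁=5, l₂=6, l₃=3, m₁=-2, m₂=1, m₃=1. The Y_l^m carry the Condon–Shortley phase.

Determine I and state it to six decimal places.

0.080575

m-sum 0 ✓  L=14 even ✓  1≤3≤11 ✓
Π(2lᵢ+1) = 11×13×7 = 1001
triangle coeff Δ(5,6,3) = 1/675675
Σ_t [3,5]: t=3:−1/8640 t=4:+1/2304 t=5:−1/8640 = 7/34560
(3j)²=7/429 [(5 6 3; 0 0 0)], sign=-1
Σ_t [5,7]: t=5:−1/5760 t=6:+1/8640 t=7:−1/241920 = -1/16128
(3j)²=5/1001 [(5 6 3; -2 1 1)], sign=-1
⇒ 4πI² = 35/429
I = (+1)√(35/429/(4π)) = 0.08057502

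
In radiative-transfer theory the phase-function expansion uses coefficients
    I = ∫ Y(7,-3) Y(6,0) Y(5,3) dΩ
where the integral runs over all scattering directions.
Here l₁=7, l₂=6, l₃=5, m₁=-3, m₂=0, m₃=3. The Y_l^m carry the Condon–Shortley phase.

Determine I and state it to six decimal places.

Checks pass: Σm=0; 18 even; l₃=5∈[1,13].
(2·7+1)(2·6+1)(2·5+1) = 2145
Δ: 8! 6! 4! / 19! → 1/174594420
sum: t=2:+1/4147200 t=3:−1/207360 t=4:+1/82944 t=5:−1/207360 t=6:+1/4147200 = 1/345600
3j²(7 6 5; 0 0 0) = Δ·Π!·Σ² = 420/46189  (sign -1)
sum: t=4:+1/1658880 t=5:−1/518400 t=6:+1/1658880 = -1/1382400
3j²(7 6 5; -3 0 3) = Δ·Π!·Σ² = 504/46189  (sign -1)
combine: 4πI² = 2145·420/46189·504/46189 = 3175200/14919047
take √, sign +1: I = 0.13013978

0.130140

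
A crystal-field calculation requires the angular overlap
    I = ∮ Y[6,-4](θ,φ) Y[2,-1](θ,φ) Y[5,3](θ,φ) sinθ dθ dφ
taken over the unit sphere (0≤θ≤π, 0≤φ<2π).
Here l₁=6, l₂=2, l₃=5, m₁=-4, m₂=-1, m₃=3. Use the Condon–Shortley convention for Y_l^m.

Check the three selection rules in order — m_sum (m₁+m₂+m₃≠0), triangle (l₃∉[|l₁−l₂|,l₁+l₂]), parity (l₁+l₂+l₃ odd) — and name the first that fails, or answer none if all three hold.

m₁+m₂+m₃ = -4 − 1 + 3 = -2  ✗
triangle: |6−2|=4 ≤ l₃=5 ≤ 6+2=8
parity: l₁+l₂+l₃ = 13 is odd

m_sum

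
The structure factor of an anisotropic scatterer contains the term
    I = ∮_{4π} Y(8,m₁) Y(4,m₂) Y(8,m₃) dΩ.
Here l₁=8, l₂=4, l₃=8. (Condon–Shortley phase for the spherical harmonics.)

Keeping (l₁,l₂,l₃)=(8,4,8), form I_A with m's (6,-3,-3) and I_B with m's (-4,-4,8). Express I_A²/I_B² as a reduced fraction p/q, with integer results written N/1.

81/4

Same 8,4,8: normalisation and zero-m 3j drop out of the ratio.
A: Δ: 4! 12! 4! / 21! → 1/185175900; sum: t=0:+1/1045094400 t=1:−1/5748019200 = 1/1277337600; 3j²(8 4 8; 6 -3 -3) = Δ·Π!·Σ² = 9/646  (sign -1)
B: Δ: 4! 12! 4! / 21! → 1/185175900; sum: t=0:+1/275904921600 = 1/275904921600; 3j²(8 4 8; -4 -4 8) = Δ·Π!·Σ² = 2/2907  (sign +1)
I_A²/I_B² = (9/646)/(2/2907) = 81/4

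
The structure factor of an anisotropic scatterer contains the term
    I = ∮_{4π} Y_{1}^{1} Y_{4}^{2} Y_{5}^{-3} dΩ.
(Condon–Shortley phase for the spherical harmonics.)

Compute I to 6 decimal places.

-0.259847

m-sum 0 ✓  L=10 even ✓  3≤5≤5 ✓
Π(2lᵢ+1) = 3×9×11 = 297
triangle coeff Δ(1,4,5) = 1/495
Σ_t [0,0]: t=0:+1/576 = 1/576
(3j)²=5/99 [(1 4 5; 0 0 0)], sign=-1
Σ_t [0,0]: t=0:+1/2880 = 1/2880
(3j)²=28/495 [(1 4 5; 1 2 -3)], sign=+1
⇒ 4πI² = 28/33
I = (-1)√(28/33/(4π)) = -0.25984664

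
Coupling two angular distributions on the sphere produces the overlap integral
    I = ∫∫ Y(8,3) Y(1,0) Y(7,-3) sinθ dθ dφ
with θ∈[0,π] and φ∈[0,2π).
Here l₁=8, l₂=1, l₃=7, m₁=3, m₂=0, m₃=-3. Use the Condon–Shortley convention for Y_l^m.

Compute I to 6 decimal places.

-0.226917

Checks pass: Σm=0; 16 even; l₃=7∈[7,9].
(2·8+1)(2·1+1)(2·7+1) = 765
Δ: 2! 14! 0! / 17! → 1/2040
sum: t=1:−1/25401600 = -1/25401600
3j²(8 1 7; 0 0 0) = Δ·Π!·Σ² = 8/255  (sign +1)
sum: t=1:−1/87091200 = -1/87091200
3j²(8 1 7; 3 0 -3) = Δ·Π!·Σ² = 11/408  (sign -1)
combine: 4πI² = 765·8/255·11/408 = 11/17
take √, sign -1: I = -0.22691696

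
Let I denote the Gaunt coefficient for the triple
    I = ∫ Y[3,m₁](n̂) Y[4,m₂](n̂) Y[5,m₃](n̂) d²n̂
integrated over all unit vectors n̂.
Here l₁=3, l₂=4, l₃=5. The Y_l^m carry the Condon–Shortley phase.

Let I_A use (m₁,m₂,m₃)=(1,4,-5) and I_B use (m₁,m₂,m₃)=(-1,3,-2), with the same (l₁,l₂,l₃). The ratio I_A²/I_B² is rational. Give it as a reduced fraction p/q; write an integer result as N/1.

Shared (l₁,l₂,l₃)=(3,4,5): N and (l;000)² cancel in I_A²/I_B².
A: Δ = 2!·4!·6!/13! = 1/180180; Racah Σ t=2..2: t=2:+1/34560 = 1/34560; ⇒ 3j(3 4 5; 1 4 -5)² = 14/429, sgn +1
B: Δ = 2!·4!·6!/13! = 1/180180; Racah Σ t=1..2: t=1:−1/4320 t=2:+1/960 = 7/8640; ⇒ 3j(3 4 5; -1 3 -2)² = 343/12870, sgn -1
I_A²/I_B² = (14/429)/(343/12870) = 60/49

60/49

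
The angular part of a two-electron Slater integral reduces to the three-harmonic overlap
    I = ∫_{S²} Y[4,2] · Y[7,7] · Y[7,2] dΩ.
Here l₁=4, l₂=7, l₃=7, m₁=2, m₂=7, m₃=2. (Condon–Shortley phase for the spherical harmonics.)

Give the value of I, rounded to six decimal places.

0.000000

2 + 7 + 2 = 11 ≠ 0: azimuthal integral kills it; I = 0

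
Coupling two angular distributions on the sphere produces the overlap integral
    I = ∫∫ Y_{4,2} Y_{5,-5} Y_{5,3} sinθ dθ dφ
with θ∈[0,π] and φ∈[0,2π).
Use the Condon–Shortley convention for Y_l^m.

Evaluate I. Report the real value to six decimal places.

Checks pass: Σm=0; 14 even; l₃=5∈[1,9].
(2·4+1)(2·5+1)(2·5+1) = 1089
Δ: 4! 4! 6! / 15! → 1/3153150
sum: t=0:+1/69120 t=1:−1/1728 t=2:+1/576 t=3:−1/1728 t=4:+1/69120 = 7/11520
3j²(4 5 5; 0 0 0) = Δ·Π!·Σ² = 2/143  (sign -1)
sum: t=0:+1/69120 = 1/69120
3j²(4 5 5; 2 -5 3) = Δ·Π!·Σ² = 4/143  (sign +1)
combine: 4πI² = 1089·2/143·4/143 = 72/169
take √, sign -1: I = -0.18412721

-0.184127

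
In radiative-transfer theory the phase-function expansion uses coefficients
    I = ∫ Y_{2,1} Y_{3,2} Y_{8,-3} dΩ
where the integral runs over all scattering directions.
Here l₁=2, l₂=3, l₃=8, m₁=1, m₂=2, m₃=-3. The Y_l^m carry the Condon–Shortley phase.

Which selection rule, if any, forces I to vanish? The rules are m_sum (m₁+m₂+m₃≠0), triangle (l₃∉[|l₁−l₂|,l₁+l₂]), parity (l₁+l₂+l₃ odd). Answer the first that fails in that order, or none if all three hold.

azimuthal sum: 1 + 2 − 3 = 0  ✓
1 ≤ 8 ≤ 5 (triangle on l)  ✗
L = 2 + 3 + 8 = 13 (odd)

triangle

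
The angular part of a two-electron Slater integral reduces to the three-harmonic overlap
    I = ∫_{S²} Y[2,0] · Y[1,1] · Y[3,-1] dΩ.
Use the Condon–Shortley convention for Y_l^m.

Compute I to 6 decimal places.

Checks pass: Σm=0; 6 even; l₃=3∈[1,3].
(2·2+1)(2·1+1)(2·3+1) = 105
Δ: 0! 4! 2! / 7! → 1/105
sum: t=0:+1/4 = 1/4
3j²(2 1 3; 0 0 0) = Δ·Π!·Σ² = 3/35  (sign -1)
sum: t=0:+1/8 = 1/8
3j²(2 1 3; 0 1 -1) = Δ·Π!·Σ² = 2/35  (sign +1)
combine: 4πI² = 105·3/35·2/35 = 18/35
take √, sign -1: I = -0.20230066

-0.202301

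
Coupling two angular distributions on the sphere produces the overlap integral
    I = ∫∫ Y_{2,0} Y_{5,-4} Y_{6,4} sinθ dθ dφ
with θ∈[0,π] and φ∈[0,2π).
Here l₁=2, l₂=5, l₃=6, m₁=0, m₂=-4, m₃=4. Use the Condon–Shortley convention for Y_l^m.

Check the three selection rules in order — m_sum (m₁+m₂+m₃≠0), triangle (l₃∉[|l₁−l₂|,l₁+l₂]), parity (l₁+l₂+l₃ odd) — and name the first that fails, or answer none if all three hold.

Σmᵢ = 0  ✓
l₃∈[|l₁−l₂|,l₁+l₂]=[3,7], have l₃=6  ✓
Σlᵢ = 13 ⇒ odd  ✗

parity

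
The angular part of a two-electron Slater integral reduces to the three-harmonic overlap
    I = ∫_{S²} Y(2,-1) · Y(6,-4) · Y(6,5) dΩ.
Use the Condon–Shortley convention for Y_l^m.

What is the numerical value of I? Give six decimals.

-0.197649

m-sum 0 ✓  L=14 even ✓  4≤6≤8 ✓
Π(2lᵢ+1) = 5×13×13 = 845
triangle coeff Δ(2,6,6) = 1/90090
Σ_t [0,2]: t=0:+1/69120 t=1:−1/14400 t=2:+1/69120 = -7/172800
(3j)²=14/715 [(2 6 6; 0 0 0)], sign=-1
Σ_t [1,2]: t=1:−1/725760 t=2:+1/7257600 = -1/806400
(3j)²=27/910 [(2 6 6; -1 -4 5)], sign=+1
⇒ 4πI² = 27/55
I = (-1)√(27/55/(4π)) = -0.19764945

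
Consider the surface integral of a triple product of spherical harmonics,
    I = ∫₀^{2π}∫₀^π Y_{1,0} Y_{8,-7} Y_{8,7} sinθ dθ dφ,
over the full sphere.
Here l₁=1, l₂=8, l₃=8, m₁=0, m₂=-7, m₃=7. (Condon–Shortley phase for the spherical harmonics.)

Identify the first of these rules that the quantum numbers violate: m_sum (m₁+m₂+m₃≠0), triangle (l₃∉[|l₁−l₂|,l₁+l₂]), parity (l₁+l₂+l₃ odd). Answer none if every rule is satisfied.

parity

Σmᵢ = 0  ✓
l₃∈[|l₁−l₂|,l₁+l₂]=[7,9], have l₃=8  ✓
Σlᵢ = 17 ⇒ odd  ✗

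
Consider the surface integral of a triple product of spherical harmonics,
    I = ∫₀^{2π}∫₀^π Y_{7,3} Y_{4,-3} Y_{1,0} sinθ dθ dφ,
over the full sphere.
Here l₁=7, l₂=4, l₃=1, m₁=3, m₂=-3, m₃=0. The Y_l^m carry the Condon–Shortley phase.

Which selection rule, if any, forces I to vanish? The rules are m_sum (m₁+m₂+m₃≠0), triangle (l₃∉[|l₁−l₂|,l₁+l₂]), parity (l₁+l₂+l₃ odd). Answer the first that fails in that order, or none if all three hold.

azimuthal sum: 3 − 3 + 0 = 0  ✓
3 ≤ 1 ≤ 11 (triangle on l)  ✗
L = 7 + 4 + 1 = 12 (even)

triangle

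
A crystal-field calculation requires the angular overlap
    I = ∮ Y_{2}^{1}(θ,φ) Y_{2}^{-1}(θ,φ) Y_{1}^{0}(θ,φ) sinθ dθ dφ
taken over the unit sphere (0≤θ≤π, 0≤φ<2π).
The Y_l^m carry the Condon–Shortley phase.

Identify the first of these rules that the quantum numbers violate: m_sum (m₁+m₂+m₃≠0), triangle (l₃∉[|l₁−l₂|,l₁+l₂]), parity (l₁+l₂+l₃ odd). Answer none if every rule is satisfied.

m₁+m₂+m₃ = 1 − 1 + 0 = 0  ✓
triangle: |2−2|=0 ≤ l₃=1 ≤ 2+2=4  ✓
parity: l₁+l₂+l₃ = 5 is odd  ✗

parity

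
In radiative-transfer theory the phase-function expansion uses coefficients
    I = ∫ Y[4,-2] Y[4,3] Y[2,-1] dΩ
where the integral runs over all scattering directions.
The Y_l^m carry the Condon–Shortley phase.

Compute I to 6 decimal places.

m-sum 0 ✓  L=10 even ✓  0≤2≤8 ✓
Π(2lᵢ+1) = 9×9×5 = 405
triangle coeff Δ(4,4,2) = 1/13860
Σ_t [2,4]: t=2:+1/192 t=3:−1/36 t=4:+1/192 = -5/288
(3j)²=20/693 [(4 4 2; 0 0 0)], sign=-1
Σ_t [5,6]: t=5:−1/240 t=6:+1/1440 = -1/288
(3j)²=5/132 [(4 4 2; -2 3 -1)], sign=+1
⇒ 4πI² = 375/847
I = (-1)√(375/847/(4π)) = -0.18770204

-0.187702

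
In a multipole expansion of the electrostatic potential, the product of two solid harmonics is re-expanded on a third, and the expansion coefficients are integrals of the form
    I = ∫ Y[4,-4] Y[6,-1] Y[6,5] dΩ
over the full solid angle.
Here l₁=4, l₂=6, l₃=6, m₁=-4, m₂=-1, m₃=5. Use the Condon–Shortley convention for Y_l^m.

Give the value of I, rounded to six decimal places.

Rules hold: Σm=0, L=16 even, 2≤6≤10.
N = 9·13·13 = 1521
Δ = 4!·4!·8!/17! = 1/15315300
Racah Σ t=0..4: t=0:+1/829440 t=1:−1/25920 t=2:+1/9216 t=3:−1/25920 t=4:+1/829440 = 7/207360
⇒ 3j(4 6 6; 0 0 0)² = 28/2431, sgn +1
Racah Σ t=4..4: t=4:+1/2903040 = 1/2903040
⇒ 3j(4 6 6; -4 -1 5)² = 5/663, sgn -1
4πI² = N·(3j₀)²·(3jₘ)² = 420/3179
I = -1·√(0.132117/4π) = -0.10253555

-0.102536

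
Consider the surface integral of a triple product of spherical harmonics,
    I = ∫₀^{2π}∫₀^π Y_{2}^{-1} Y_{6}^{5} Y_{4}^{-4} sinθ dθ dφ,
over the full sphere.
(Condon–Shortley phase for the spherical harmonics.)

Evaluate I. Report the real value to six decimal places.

-0.204295

m-sum 0 ✓  L=12 even ✓  4≤4≤8 ✓
Π(2lᵢ+1) = 5×13×9 = 585
triangle coeff Δ(2,6,4) = 1/6435
Σ_t [2,2]: t=2:+1/2304 = 1/2304
(3j)²=5/143 [(2 6 4; 0 0 0)], sign=+1
Σ_t [3,3]: t=3:−1/241920 = -1/241920
(3j)²=1/39 [(2 6 4; -1 5 -4)], sign=-1
⇒ 4πI² = 75/143
I = (-1)√(75/143/(4π)) = -0.20429497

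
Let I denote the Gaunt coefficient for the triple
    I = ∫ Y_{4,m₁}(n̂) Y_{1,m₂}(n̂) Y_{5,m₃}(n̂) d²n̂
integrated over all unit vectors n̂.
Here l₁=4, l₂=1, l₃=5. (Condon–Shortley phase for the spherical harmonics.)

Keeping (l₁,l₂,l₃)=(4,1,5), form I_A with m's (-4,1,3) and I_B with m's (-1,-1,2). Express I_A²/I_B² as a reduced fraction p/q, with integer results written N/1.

l's match ⇒ only the (l;m) 3-j factors differ between A and B.
A: triangle coeff Δ(4,1,5) = 1/495; Σ_t [0,0]: t=0:+1/80640 = 1/80640; (3j)²=1/495 [(4 1 5; -4 1 3)], sign=+1
B: triangle coeff Δ(4,1,5) = 1/495; Σ_t [0,0]: t=0:+1/1440 = 1/1440; (3j)²=7/165 [(4 1 5; -1 -1 2)], sign=-1
I_A²/I_B² = (1/495)/(7/165) = 1/21

1/21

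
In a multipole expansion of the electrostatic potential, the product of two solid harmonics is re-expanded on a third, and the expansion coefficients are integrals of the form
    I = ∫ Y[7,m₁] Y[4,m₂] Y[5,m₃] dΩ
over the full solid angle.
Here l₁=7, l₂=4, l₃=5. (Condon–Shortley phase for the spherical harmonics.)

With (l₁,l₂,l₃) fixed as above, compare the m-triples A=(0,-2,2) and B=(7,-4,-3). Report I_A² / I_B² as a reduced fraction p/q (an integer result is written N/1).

1024/1001

Shared (l₁,l₂,l₃)=(7,4,5): N and (l;000)² cancel in I_A²/I_B².
A: Δ = 6!·8!·2!/17! = 1/6126120; Racah Σ t=0..2: t=0:+1/7257600 t=1:−1/172800 t=2:+1/69120 = 1/113400; ⇒ 3j(7 4 5; 0 -2 2)² = 512/36465, sgn -1
B: Δ = 6!·8!·2!/17! = 1/6126120; Racah Σ t=0..0: t=0:+1/58060800 = 1/58060800; ⇒ 3j(7 4 5; 7 -4 -3)² = 7/510, sgn +1
I_A²/I_B² = (512/36465)/(7/510) = 1024/1001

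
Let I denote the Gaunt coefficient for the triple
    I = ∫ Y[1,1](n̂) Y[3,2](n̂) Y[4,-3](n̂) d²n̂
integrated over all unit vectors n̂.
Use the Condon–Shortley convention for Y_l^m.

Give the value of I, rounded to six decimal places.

-0.282095

Checks pass: Σm=0; 8 even; l₃=4∈[2,4].
(2·1+1)(2·3+1)(2·4+1) = 189
Δ: 0! 2! 6! / 9! → 1/252
sum: t=0:+1/36 = 1/36
3j²(1 3 4; 0 0 0) = Δ·Π!·Σ² = 4/63  (sign +1)
sum: t=0:+1/240 = 1/240
3j²(1 3 4; 1 2 -3) = Δ·Π!·Σ² = 1/12  (sign -1)
combine: 4πI² = 189·4/63·1/12 = 1/1
take √, sign -1: I = -0.28209479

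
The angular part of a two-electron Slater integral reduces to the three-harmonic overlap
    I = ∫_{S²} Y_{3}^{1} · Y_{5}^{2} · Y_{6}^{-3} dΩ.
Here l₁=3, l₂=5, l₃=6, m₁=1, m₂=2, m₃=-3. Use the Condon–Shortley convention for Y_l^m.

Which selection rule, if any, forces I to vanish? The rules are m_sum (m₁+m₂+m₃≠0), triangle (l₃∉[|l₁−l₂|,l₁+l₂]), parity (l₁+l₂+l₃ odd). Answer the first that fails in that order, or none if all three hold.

none

azimuthal sum: 1 + 2 − 3 = 0  ✓
2 ≤ 6 ≤ 8 (triangle on l)  ✓
L = 3 + 5 + 6 = 14 (even)  ✓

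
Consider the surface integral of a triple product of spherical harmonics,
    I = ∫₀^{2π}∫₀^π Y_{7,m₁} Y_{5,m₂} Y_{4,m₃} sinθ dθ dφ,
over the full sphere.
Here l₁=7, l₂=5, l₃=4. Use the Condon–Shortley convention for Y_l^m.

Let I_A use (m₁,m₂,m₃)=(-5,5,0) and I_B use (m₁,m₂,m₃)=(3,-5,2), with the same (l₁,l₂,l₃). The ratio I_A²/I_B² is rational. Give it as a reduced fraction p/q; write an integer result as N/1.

Shared (l₁,l₂,l₃)=(7,5,4): N and (l;000)² cancel in I_A²/I_B².
A: Δ = 8!·6!·2!/17! = 1/6126120; Racah Σ t=8..8: t=8:+1/3870720 = 1/3870720; ⇒ 3j(7 5 4; -5 5 0)² = 135/6188, sgn +1
B: Δ = 8!·6!·2!/17! = 1/6126120; Racah Σ t=0..0: t=0:+1/3870720 = 1/3870720; ⇒ 3j(7 5 4; 3 -5 2)² = 675/136136, sgn +1
I_A²/I_B² = (135/6188)/(675/136136) = 22/5

22/5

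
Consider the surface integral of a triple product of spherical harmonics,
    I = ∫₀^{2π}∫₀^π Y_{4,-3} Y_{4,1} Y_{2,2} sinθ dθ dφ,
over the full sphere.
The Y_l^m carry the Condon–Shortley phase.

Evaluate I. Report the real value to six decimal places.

m-sum 0 ✓  L=10 even ✓  0≤2≤8 ✓
Π(2lᵢ+1) = 9×9×5 = 405
triangle coeff Δ(4,4,2) = 1/13860
Σ_t [2,4]: t=2:+1/192 t=3:−1/36 t=4:+1/192 = -5/288
(3j)²=20/693 [(4 4 2; 0 0 0)], sign=-1
Σ_t [5,5]: t=5:−1/480 = -1/480
(3j)²=3/110 [(4 4 2; -3 1 2)], sign=-1
⇒ 4πI² = 270/847
I = (+1)√(270/847/(4π)) = 0.15927046

0.159270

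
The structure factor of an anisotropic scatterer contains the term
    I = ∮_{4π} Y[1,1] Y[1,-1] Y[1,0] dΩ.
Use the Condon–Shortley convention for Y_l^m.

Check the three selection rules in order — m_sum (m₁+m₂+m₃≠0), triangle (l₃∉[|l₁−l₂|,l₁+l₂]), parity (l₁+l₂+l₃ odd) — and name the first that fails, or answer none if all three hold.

parity

azimuthal sum: 1 − 1 + 0 = 0  ✓
0 ≤ 1 ≤ 2 (triangle on l)  ✓
L = 1 + 1 + 1 = 3 (odd)  ✗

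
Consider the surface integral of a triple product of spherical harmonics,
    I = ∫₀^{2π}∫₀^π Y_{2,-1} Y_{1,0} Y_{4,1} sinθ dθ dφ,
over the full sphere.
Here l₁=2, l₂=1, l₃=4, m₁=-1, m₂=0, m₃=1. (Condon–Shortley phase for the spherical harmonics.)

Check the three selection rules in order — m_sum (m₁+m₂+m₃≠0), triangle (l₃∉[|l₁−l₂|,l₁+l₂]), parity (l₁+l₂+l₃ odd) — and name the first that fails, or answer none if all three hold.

azimuthal sum: -1 + 0 + 1 = 0  ✓
1 ≤ 4 ≤ 3 (triangle on l)  ✗
L = 2 + 1 + 4 = 7 (odd)

triangle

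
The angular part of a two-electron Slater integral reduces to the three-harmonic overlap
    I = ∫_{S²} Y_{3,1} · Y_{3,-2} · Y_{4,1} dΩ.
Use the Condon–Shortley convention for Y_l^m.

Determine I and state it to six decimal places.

Checks pass: Σm=0; 10 even; l₃=4∈[0,6].
(2·3+1)(2·3+1)(2·4+1) = 441
Δ: 2! 4! 4! / 11! → 1/34650
sum: t=0:+1/72 t=1:−1/16 t=2:+1/72 = -5/144
3j²(3 3 4; 0 0 0) = Δ·Π!·Σ² = 2/77  (sign -1)
sum: t=0:+1/48 t=1:−1/144 = 1/72
3j²(3 3 4; 1 -2 1) = Δ·Π!·Σ² = 16/693  (sign -1)
combine: 4πI² = 441·2/77·16/693 = 32/121
take √, sign +1: I = 0.14506992

0.145070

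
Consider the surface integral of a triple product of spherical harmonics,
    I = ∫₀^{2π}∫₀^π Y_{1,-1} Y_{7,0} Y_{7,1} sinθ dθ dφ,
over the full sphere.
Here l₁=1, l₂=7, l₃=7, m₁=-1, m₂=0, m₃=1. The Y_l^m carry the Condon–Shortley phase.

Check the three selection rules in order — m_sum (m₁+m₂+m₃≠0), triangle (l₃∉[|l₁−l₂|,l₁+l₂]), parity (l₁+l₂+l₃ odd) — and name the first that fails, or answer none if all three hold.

azimuthal sum: -1 + 0 + 1 = 0  ✓
6 ≤ 7 ≤ 8 (triangle on l)  ✓
L = 1 + 7 + 7 = 15 (odd)  ✗

parity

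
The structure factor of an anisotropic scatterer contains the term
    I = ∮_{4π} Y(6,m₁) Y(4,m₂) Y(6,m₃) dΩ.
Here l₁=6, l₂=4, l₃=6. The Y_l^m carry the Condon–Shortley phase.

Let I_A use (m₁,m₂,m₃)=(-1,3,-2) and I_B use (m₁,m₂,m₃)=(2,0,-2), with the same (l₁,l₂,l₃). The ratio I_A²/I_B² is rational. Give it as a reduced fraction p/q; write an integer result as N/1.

Shared (l₁,l₂,l₃)=(6,4,6): N and (l;000)² cancel in I_A²/I_B².
A: Δ = 4!·8!·4!/17! = 1/15315300; Racah Σ t=3..4: t=3:−1/82944 t=4:+1/103680 = -1/414720; ⇒ 3j(6 4 6; -1 3 -2)² = 49/43758, sgn -1
B: Δ = 4!·8!·4!/17! = 1/15315300; Racah Σ t=0..4: t=0:+1/331776 t=1:−1/25920 t=2:+1/23040 t=3:−1/181440 t=4:+1/23224320 = 11/4644864; ⇒ 3j(6 4 6; 2 0 -2)² = 11/55692, sgn +1
I_A²/I_B² = (49/43758)/(11/55692) = 686/121

686/121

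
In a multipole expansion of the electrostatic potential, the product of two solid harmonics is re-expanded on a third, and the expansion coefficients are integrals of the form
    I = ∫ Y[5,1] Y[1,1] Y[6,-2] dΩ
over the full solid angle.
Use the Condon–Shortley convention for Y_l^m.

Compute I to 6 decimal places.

Checks pass: Σm=0; 12 even; l₃=6∈[4,6].
(2·5+1)(2·1+1)(2·6+1) = 429
Δ: 0! 10! 2! / 13! → 1/858
sum: t=0:+1/14400 = 1/14400
3j²(5 1 6; 0 0 0) = Δ·Π!·Σ² = 6/143  (sign +1)
sum: t=0:+1/34560 = 1/34560
3j²(5 1 6; 1 1 -2) = Δ·Π!·Σ² = 14/429  (sign +1)
combine: 4πI² = 429·6/143·14/429 = 84/143
take √, sign +1: I = 0.21620548

0.216205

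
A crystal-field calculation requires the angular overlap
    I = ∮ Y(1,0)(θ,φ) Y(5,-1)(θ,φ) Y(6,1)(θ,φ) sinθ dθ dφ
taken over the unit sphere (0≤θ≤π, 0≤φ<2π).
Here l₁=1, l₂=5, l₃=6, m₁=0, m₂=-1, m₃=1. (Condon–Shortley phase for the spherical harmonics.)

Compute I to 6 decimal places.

-0.241725

Rules hold: Σm=0, L=12 even, 4≤6≤6.
N = 3·11·13 = 429
Δ = 0!·2!·10!/13! = 1/858
Racah Σ t=0..0: t=0:+1/14400 = 1/14400
⇒ 3j(1 5 6; 0 0 0)² = 6/143, sgn +1
Racah Σ t=0..0: t=0:+1/17280 = 1/17280
⇒ 3j(1 5 6; 0 -1 1)² = 35/858, sgn -1
4πI² = N·(3j₀)²·(3jₘ)² = 105/143
I = -1·√(0.734266/4π) = -0.24172507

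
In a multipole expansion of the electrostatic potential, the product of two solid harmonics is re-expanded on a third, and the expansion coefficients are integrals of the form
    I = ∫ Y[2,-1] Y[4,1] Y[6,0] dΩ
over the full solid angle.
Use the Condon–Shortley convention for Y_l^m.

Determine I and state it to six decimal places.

Checks pass: Σm=0; 12 even; l₃=6∈[2,6].
(2·2+1)(2·4+1)(2·6+1) = 585
Δ: 0! 4! 8! / 13! → 1/6435
sum: t=0:+1/2304 = 1/2304
3j²(2 4 6; 0 0 0) = Δ·Π!·Σ² = 5/143  (sign +1)
sum: t=0:+1/4320 = 1/4320
3j²(2 4 6; -1 1 0) = Δ·Π!·Σ² = 8/429  (sign +1)
combine: 4πI² = 585·5/143·8/429 = 600/1573
take √, sign +1: I = 0.17422334

0.174223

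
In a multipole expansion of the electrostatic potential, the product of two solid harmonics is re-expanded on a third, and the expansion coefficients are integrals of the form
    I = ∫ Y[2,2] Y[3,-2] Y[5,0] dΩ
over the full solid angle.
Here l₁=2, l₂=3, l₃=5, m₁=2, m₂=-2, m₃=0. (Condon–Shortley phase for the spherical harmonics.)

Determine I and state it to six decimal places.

0.053579

Rules hold: Σm=0, L=10 even, 1≤5≤5.
N = 5·7·11 = 385
Δ = 0!·4!·6!/11! = 1/2310
Racah Σ t=0..0: t=0:+1/144 = 1/144
⇒ 3j(2 3 5; 0 0 0)² = 10/231, sgn -1
Racah Σ t=0..0: t=0:+1/2880 = 1/2880
⇒ 3j(2 3 5; 2 -2 0)² = 1/462, sgn -1
4πI² = N·(3j₀)²·(3jₘ)² = 25/693
I = +1·√(0.036075/4π) = 0.05357948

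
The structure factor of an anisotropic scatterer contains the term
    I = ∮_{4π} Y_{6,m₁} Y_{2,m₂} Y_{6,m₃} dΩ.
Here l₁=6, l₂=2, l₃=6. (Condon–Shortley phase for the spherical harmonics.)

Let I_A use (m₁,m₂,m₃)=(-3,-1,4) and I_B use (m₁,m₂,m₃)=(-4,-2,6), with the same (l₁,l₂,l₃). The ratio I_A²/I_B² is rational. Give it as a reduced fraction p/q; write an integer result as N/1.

Shared (l₁,l₂,l₃)=(6,2,6): N and (l;000)² cancel in I_A²/I_B².
A: Δ = 2!·10!·2!/15! = 1/90090; Racah Σ t=0..1: t=0:+1/725760 t=1:−1/161280 = -1/207360; ⇒ 3j(6 2 6; -3 -1 4)² = 7/286, sgn -1
B: Δ = 2!·10!·2!/15! = 1/90090; Racah Σ t=0..0: t=0:+1/14515200 = 1/14515200; ⇒ 3j(6 2 6; -4 -2 6)² = 2/455, sgn +1
I_A²/I_B² = (7/286)/(2/455) = 245/44

245/44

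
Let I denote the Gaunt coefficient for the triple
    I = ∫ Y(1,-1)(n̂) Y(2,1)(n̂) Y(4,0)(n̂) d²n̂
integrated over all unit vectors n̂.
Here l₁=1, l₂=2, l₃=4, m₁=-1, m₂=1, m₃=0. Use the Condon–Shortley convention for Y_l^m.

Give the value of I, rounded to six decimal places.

l₃=4 ∉ [1,3] — triangle fails ⇒ I = 0

0.000000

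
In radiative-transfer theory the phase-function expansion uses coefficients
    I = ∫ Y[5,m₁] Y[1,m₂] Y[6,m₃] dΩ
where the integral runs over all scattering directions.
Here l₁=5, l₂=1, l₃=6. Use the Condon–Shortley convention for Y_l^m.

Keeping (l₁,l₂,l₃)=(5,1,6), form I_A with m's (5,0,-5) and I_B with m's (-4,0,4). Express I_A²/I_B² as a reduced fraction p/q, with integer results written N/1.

11/20

l's match ⇒ only the (l;m) 3-j factors differ between A and B.
A: triangle coeff Δ(5,1,6) = 1/858; Σ_t [0,0]: t=0:+1/3628800 = 1/3628800; (3j)²=1/78 [(5 1 6; 5 0 -5)], sign=-1
B: triangle coeff Δ(5,1,6) = 1/858; Σ_t [0,0]: t=0:+1/362880 = 1/362880; (3j)²=10/429 [(5 1 6; -4 0 4)], sign=+1
I_A²/I_B² = (1/78)/(10/429) = 11/20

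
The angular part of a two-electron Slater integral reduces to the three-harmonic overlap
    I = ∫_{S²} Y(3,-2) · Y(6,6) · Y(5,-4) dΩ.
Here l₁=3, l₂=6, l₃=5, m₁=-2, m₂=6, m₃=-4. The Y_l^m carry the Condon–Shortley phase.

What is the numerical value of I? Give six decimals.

m-sum 0 ✓  L=14 even ✓  3≤5≤9 ✓
Π(2lᵢ+1) = 7×13×11 = 1001
triangle coeff Δ(3,6,5) = 1/675675
Σ_t [1,3]: t=1:−1/8640 t=2:+1/2304 t=3:−1/8640 = 7/34560
(3j)²=7/429 [(3 6 5; 0 0 0)], sign=-1
Σ_t [4,4]: t=4:+1/967680 = 1/967680
(3j)²=3/91 [(3 6 5; -2 6 -4)], sign=-1
⇒ 4πI² = 7/13
I = (+1)√(7/13/(4π)) = 0.20700098

0.207001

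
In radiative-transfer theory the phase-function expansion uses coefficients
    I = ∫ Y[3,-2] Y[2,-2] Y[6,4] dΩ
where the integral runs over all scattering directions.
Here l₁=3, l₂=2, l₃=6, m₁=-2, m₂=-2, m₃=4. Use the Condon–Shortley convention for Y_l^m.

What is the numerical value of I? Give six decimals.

0.000000

l₃=6 ∉ [1,5] — triangle fails ⇒ I = 0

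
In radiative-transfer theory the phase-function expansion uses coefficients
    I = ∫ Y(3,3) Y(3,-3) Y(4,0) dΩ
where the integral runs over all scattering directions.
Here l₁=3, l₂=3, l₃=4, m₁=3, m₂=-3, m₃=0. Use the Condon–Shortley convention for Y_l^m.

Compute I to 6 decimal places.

Rules hold: Σm=0, L=10 even, 0≤4≤6.
N = 7·7·9 = 441
Δ = 2!·4!·4!/11! = 1/34650
Racah Σ t=0..2: t=0:+1/72 t=1:−1/16 t=2:+1/72 = -5/144
⇒ 3j(3 3 4; 0 0 0)² = 2/77, sgn -1
Racah Σ t=0..0: t=0:+1/1152 = 1/1152
⇒ 3j(3 3 4; 3 -3 0)² = 1/154, sgn +1
4πI² = N·(3j₀)²·(3jₘ)² = 9/121
I = -1·√(0.0743802/4π) = -0.07693494

-0.076935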